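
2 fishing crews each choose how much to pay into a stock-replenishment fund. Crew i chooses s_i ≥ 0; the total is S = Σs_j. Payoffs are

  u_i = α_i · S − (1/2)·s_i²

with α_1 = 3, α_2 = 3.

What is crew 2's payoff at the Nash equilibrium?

Crew i's FOC: ∂u_i/∂s_i = α_i − s_i = 0, so s_i* = α_i.
NE contributions = (3, 3); S = 6.
u_2 = α_2·S − ½·(s_2)² = 3·6 − ½·3² = 13.5.

13.5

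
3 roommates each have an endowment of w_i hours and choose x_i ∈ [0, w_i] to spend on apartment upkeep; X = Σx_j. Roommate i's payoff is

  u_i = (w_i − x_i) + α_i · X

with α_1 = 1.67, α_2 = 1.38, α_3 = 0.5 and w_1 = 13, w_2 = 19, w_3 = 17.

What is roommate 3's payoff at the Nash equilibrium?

∂u_i/∂x_i = α_i − 1, so roommate i contributes w_i if α_i > 1, else 0.
α_i > 1 for i ∈ {1, 2}; NE contributions (13, 19, 0), X = 32.
u_3 = (17 − 0) + 0.5·32 = 33.

33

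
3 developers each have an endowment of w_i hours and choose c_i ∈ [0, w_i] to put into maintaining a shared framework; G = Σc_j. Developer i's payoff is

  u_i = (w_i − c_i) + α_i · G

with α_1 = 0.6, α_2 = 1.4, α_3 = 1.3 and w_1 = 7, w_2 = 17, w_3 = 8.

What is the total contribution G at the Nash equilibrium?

25

∂u_i/∂c_i = α_i − 1, so developer i contributes w_i if α_i > 1, else 0.
α_i > 1 for i ∈ {2, 3}; NE contributions (0, 17, 8), G = 25.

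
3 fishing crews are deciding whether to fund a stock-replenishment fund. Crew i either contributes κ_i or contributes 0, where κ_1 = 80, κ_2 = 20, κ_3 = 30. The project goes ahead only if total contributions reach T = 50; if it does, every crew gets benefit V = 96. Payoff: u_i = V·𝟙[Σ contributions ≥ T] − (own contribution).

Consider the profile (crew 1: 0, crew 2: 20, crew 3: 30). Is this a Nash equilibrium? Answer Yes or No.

Total = 50 ≥ 50: provided.
Crew 1 (pledges 0, payoff 96): pledging 80 → total 130, payoff 16. No gain.
Crew 2 (pledges 20, payoff 76): dropping to 0 → total 30, payoff 0. No gain.
Crew 3 (pledges 30, payoff 66): dropping to 0 → total 20, payoff 0. No gain.

Yes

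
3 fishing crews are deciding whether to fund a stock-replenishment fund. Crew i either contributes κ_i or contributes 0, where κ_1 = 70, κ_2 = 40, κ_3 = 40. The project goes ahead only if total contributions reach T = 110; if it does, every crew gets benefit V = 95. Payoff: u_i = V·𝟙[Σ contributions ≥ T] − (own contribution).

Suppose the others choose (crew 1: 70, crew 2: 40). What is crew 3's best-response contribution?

0

Others' total = 110 ≥ 110; contributing adds cost 40 for no extra benefit.
Best response: 0.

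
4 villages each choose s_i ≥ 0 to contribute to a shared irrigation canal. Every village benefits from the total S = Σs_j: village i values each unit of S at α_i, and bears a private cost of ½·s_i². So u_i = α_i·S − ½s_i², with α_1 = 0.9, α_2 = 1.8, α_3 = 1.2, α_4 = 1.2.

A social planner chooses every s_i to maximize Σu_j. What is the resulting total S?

Planner FOC: ∂(Σu_j)/∂s_i = (Σα_j) − s_i = 0, so s_i^SO = Σα_j = 5.1 for every i; S^SO = 20.4.

20.4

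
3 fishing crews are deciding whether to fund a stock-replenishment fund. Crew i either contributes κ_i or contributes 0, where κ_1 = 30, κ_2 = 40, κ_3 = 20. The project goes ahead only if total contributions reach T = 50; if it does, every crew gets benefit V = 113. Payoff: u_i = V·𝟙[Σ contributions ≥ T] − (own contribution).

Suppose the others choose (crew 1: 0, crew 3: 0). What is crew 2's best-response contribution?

0

Others' total = 0. Even contributing 40 gives 40 < 50: no benefit either way.
Best response: 0.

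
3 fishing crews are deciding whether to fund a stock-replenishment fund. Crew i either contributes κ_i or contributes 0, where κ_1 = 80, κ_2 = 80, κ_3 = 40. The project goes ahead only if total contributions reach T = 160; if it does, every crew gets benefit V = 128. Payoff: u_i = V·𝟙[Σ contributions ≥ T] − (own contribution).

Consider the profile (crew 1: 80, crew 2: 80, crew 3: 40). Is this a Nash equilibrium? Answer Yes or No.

No

Total = 200 ≥ 160: provided.
Crew 1 (pledges 80, payoff 48): dropping to 0 → total 120, payoff 0. No gain.
Crew 2 (pledges 80, payoff 48): dropping to 0 → total 120, payoff 0. No gain.
Crew 3 (pledges 40, payoff 88): dropping to 0 → total 160, payoff 128. Profitable deviation.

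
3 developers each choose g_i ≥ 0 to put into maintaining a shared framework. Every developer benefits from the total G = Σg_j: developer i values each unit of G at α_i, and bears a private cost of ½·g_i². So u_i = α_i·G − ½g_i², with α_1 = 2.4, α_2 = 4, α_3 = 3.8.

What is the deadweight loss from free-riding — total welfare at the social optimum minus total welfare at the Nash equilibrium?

Developer i's FOC: ∂u_i/∂g_i = α_i − g_i = 0, so g_i* = α_i.
NE contributions = (2.4, 4, 3.8); G = 10.2.
W^NE = (Σα)·G − ½Σα_i² = 10.2² − ½·36.2 = 85.94.
Planner sets g_i = Σα_j = 10.2 for every i, so G^SO = 3·10.2 = 30.6.
W^SO = (Σα)·G^SO − ½·3·(Σα)² = (3/2)·10.2² = 156.06.
Deadweight loss = W^SO − W^NE = 70.12.

70.12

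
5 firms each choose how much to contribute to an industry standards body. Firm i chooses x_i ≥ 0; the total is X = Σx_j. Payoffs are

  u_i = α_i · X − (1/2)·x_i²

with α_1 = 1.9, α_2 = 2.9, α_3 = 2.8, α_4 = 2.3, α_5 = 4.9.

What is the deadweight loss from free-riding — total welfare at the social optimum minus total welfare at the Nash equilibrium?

Firm i's FOC: ∂u_i/∂x_i = α_i − x_i = 0, so x_i* = α_i.
NE contributions = (1.9, 2.9, 2.8, 2.3, 4.9); X = 14.8.
W^NE = (Σα)·X − ½Σα_i² = 14.8² − ½·49.16 = 194.46.
Planner sets x_i = Σα_j = 14.8 for every i, so X^SO = 5·14.8 = 74.
W^SO = (Σα)·X^SO − ½·5·(Σα)² = (5/2)·14.8² = 547.6.
Deadweight loss = W^SO − W^NE = 353.14.

353.14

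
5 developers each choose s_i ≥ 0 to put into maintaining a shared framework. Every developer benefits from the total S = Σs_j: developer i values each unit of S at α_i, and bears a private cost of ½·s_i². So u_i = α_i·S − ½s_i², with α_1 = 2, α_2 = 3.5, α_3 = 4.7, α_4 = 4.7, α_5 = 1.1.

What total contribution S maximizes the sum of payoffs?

80

Planner FOC: ∂(Σu_j)/∂s_i = (Σα_j) − s_i = 0, so s_i^SO = Σα_j = 16 for every i; S^SO = 80.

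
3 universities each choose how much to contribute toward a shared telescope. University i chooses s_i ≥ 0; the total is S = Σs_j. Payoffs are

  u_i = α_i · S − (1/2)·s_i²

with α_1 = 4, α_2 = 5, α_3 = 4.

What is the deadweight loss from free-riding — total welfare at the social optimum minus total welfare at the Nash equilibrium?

113

University i's FOC: ∂u_i/∂s_i = α_i − s_i = 0, so s_i* = α_i.
NE contributions = (4, 5, 4); S = 13.
W^NE = (Σα)·S − ½Σα_i² = 13² − ½·57 = 140.5.
Planner sets s_i = Σα_j = 13 for every i, so S^SO = 3·13 = 39.
W^SO = (Σα)·S^SO − ½·3·(Σα)² = (3/2)·13² = 253.5.
Deadweight loss = W^SO − W^NE = 113.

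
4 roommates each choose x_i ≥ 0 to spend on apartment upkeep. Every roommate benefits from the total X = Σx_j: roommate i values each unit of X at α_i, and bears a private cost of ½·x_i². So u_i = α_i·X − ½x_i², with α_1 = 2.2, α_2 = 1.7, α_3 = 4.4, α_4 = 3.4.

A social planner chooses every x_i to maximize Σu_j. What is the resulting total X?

Planner FOC: ∂(Σu_j)/∂x_i = (Σα_j) − x_i = 0, so x_i^SO = Σα_j = 11.7 for every i; X^SO = 46.8.

46.8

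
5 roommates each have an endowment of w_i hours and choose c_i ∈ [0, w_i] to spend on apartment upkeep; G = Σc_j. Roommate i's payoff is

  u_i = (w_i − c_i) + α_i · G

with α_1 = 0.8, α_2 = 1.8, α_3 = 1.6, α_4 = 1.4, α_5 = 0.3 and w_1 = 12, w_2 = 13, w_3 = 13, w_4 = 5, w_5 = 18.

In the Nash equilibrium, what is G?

∂u_i/∂c_i = α_i − 1, so roommate i contributes w_i if α_i > 1, else 0.
α_i > 1 for i ∈ {2, 3, 4}; NE contributions (0, 13, 13, 5, 0), G = 31.

31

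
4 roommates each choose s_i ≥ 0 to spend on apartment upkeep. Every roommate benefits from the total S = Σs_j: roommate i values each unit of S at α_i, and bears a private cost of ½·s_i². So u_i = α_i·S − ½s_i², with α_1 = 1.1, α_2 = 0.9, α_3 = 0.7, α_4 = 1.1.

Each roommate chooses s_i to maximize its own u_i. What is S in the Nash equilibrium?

Roommate i's FOC: ∂u_i/∂s_i = α_i − s_i = 0, so s_i* = α_i.
NE contributions = (1.1, 0.9, 0.7, 1.1); S = 3.8.

3.8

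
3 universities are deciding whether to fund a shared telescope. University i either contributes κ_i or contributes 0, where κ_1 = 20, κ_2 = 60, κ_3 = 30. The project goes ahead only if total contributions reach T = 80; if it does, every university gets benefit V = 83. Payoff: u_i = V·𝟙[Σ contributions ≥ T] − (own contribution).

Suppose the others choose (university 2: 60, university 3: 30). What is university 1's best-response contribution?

0

Others' total = 90 ≥ 80; contributing adds cost 20 for no extra benefit.
Best response: 0.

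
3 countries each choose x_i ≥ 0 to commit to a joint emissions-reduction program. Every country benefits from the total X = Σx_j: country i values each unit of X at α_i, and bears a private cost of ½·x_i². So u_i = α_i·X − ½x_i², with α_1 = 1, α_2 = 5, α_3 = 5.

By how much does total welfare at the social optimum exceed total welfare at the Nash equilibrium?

86

Country i's FOC: ∂u_i/∂x_i = α_i − x_i = 0, so x_i* = α_i.
NE contributions = (1, 5, 5); X = 11.
W^NE = (Σα)·X − ½Σα_i² = 11² − ½·51 = 95.5.
Planner sets x_i = Σα_j = 11 for every i, so X^SO = 3·11 = 33.
W^SO = (Σα)·X^SO − ½·3·(Σα)² = (3/2)·11² = 181.5.
Deadweight loss = W^SO − W^NE = 86.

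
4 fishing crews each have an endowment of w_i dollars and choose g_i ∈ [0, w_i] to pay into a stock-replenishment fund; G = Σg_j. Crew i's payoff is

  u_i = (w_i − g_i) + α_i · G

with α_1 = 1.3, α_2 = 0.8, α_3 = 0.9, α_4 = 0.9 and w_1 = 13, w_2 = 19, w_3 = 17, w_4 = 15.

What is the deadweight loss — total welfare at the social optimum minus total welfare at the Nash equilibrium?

∂u_i/∂g_i = α_i − 1, so crew i contributes w_i if α_i > 1, else 0.
α_i > 1 for i ∈ {1}; NE contributions (13, 0, 0, 0), G = 13.
W^NE = Σw_i − G^NE + (Σα_i)·G^NE = 64 + 2.9·13 = 101.7.
Planner: ∂(Σu_j)/∂g_i = Σα_j − 1 = 2.9 > 0, so everyone contributes w_i; G^SO = 64, W^SO = 64 + 2.9·64 = 249.6.
Deadweight loss = 147.9.

147.9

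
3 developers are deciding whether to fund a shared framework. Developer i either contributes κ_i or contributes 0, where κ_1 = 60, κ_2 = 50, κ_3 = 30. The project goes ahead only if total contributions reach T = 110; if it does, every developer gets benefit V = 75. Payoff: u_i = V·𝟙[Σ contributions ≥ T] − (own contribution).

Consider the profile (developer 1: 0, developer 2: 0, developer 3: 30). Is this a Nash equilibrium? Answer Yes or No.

No

Total = 30 < 110: not provided.
Developer 1 (pledges 0, payoff 0): pledging 60 → total 90, payoff -60. No gain.
Developer 2 (pledges 0, payoff 0): pledging 50 → total 80, payoff -50. No gain.
Developer 3 (pledges 30, payoff -30): dropping to 0 → total 0, payoff 0. Profitable deviation.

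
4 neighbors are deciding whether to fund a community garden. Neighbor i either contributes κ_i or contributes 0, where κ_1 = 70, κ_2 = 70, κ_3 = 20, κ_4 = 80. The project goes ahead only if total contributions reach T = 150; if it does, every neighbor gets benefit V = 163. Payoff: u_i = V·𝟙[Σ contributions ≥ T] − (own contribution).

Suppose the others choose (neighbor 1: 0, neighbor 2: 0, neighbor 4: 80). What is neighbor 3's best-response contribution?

Others' total = 80. Even contributing 20 gives 100 < 150: no benefit either way.
Best response: 0.

0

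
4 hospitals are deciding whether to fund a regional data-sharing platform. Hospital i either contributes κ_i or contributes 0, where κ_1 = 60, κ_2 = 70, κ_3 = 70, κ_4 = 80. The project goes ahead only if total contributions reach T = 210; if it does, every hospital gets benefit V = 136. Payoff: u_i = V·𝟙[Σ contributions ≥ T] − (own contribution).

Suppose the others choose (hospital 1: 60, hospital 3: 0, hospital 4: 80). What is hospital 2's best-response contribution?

Others' total = 140. Contributing 70 brings total to 210 ≥ 210: gain V − κ_2 = 66.
Best response: 70.

70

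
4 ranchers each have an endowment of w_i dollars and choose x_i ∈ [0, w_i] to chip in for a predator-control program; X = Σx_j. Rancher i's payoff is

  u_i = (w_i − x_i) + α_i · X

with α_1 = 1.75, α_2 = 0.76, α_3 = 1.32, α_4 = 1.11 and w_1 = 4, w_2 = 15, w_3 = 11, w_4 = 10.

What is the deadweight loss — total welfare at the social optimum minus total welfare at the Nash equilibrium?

59.1

∂u_i/∂x_i = α_i − 1, so rancher i contributes w_i if α_i > 1, else 0.
α_i > 1 for i ∈ {1, 3, 4}; NE contributions (4, 0, 11, 10), X = 25.
W^NE = Σw_i − X^NE + (Σα_i)·X^NE = 40 + 3.94·25 = 138.5.
Planner: ∂(Σu_j)/∂x_i = Σα_j − 1 = 3.94 > 0, so everyone contributes w_i; X^SO = 40, W^SO = 40 + 3.94·40 = 197.6.
Deadweight loss = 59.1.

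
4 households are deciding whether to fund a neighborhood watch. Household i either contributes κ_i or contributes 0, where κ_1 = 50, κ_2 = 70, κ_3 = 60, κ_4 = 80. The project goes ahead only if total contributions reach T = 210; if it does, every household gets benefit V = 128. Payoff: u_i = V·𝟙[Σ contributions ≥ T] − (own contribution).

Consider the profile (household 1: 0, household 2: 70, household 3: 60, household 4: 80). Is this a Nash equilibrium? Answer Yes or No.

Total = 210 ≥ 210: provided.
Household 1 (pledges 0, payoff 128): pledging 50 → total 260, payoff 78. No gain.
Household 2 (pledges 70, payoff 58): dropping to 0 → total 140, payoff 0. No gain.
Household 3 (pledges 60, payoff 68): dropping to 0 → total 150, payoff 0. No gain.
Household 4 (pledges 80, payoff 48): dropping to 0 → total 130, payoff 0. No gain.

Yes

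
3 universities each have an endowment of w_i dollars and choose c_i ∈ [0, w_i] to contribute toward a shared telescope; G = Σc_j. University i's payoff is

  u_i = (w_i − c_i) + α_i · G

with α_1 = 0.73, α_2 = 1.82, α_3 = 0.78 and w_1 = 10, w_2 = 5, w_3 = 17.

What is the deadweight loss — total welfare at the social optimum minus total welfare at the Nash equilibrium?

∂u_i/∂c_i = α_i − 1, so university i contributes w_i if α_i > 1, else 0.
α_i > 1 for i ∈ {2}; NE contributions (0, 5, 0), G = 5.
W^NE = Σw_i − G^NE + (Σα_i)·G^NE = 32 + 2.33·5 = 43.65.
Planner: ∂(Σu_j)/∂c_i = Σα_j − 1 = 2.33 > 0, so everyone contributes w_i; G^SO = 32, W^SO = 32 + 2.33·32 = 106.56.
Deadweight loss = 62.91.

62.91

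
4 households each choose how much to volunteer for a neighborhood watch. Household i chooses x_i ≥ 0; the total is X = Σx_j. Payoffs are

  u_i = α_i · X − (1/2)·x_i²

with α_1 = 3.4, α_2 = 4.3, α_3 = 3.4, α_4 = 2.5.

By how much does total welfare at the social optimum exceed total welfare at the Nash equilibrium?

208.89

Household i's FOC: ∂u_i/∂x_i = α_i − x_i = 0, so x_i* = α_i.
NE contributions = (3.4, 4.3, 3.4, 2.5); X = 13.6.
W^NE = (Σα)·X − ½Σα_i² = 13.6² − ½·47.86 = 161.03.
Planner sets x_i = Σα_j = 13.6 for every i, so X^SO = 4·13.6 = 54.4.
W^SO = (Σα)·X^SO − ½·4·(Σα)² = (4/2)·13.6² = 369.92.
Deadweight loss = W^SO − W^NE = 208.89.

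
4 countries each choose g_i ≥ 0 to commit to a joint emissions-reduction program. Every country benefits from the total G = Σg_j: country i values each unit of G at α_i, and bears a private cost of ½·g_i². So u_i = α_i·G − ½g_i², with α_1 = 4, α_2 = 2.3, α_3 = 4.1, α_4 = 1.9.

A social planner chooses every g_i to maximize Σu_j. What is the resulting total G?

Planner FOC: ∂(Σu_j)/∂g_i = (Σα_j) − g_i = 0, so g_i^SO = Σα_j = 12.3 for every i; G^SO = 49.2.

49.2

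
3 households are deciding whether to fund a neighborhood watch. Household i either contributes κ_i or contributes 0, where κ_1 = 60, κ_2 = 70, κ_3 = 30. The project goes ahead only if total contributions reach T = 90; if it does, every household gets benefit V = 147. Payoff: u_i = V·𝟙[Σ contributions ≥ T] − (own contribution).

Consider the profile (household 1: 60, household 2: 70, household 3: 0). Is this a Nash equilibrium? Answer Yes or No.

Total = 130 ≥ 90: provided.
Household 1 (pledges 60, payoff 87): dropping to 0 → total 70, payoff 0. No gain.
Household 2 (pledges 70, payoff 77): dropping to 0 → total 60, payoff 0. No gain.
Household 3 (pledges 0, payoff 147): pledging 30 → total 160, payoff 117. No gain.

Yes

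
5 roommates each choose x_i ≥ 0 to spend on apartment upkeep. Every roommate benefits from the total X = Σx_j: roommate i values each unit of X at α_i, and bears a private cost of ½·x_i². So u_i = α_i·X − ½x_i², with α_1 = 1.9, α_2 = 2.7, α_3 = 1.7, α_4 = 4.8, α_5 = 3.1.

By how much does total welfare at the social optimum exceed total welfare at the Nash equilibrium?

325.68

Roommate i's FOC: ∂u_i/∂x_i = α_i − x_i = 0, so x_i* = α_i.
NE contributions = (1.9, 2.7, 1.7, 4.8, 3.1); X = 14.2.
W^NE = (Σα)·X − ½Σα_i² = 14.2² − ½·46.44 = 178.42.
Planner sets x_i = Σα_j = 14.2 for every i, so X^SO = 5·14.2 = 71.
W^SO = (Σα)·X^SO − ½·5·(Σα)² = (5/2)·14.2² = 504.1.
Deadweight loss = W^SO − W^NE = 325.68.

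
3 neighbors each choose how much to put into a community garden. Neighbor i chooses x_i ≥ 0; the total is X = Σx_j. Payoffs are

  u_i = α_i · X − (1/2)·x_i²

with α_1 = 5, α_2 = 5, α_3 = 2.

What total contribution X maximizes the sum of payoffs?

Planner FOC: ∂(Σu_j)/∂x_i = (Σα_j) − x_i = 0, so x_i^SO = Σα_j = 12 for every i; X^SO = 36.

36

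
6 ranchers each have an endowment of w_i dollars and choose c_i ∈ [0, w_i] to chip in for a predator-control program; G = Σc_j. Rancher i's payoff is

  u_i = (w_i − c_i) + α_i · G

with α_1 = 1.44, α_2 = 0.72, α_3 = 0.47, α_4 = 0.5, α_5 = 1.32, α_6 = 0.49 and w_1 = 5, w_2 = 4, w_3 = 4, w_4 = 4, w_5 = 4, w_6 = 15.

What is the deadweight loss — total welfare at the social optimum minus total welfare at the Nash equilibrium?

106.38

∂u_i/∂c_i = α_i − 1, so rancher i contributes w_i if α_i > 1, else 0.
α_i > 1 for i ∈ {1, 5}; NE contributions (5, 0, 0, 0, 4, 0), G = 9.
W^NE = Σw_i − G^NE + (Σα_i)·G^NE = 36 + 3.94·9 = 71.46.
Planner: ∂(Σu_j)/∂c_i = Σα_j − 1 = 3.94 > 0, so everyone contributes w_i; G^SO = 36, W^SO = 36 + 3.94·36 = 177.84.
Deadweight loss = 106.38.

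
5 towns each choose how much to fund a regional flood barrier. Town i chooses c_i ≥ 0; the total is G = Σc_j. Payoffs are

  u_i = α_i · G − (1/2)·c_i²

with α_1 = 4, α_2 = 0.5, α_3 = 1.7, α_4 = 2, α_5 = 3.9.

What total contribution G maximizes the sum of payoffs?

60.5

Planner FOC: ∂(Σu_j)/∂c_i = (Σα_j) − c_i = 0, so c_i^SO = Σα_j = 12.1 for every i; G^SO = 60.5.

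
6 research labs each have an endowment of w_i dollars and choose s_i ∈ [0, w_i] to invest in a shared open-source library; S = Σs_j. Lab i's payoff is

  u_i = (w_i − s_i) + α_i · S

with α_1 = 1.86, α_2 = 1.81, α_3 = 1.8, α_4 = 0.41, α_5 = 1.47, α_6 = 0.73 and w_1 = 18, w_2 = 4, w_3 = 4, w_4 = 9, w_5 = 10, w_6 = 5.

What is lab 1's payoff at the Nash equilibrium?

66.96

∂u_i/∂s_i = α_i − 1, so lab i contributes w_i if α_i > 1, else 0.
α_i > 1 for i ∈ {1, 2, 3, 5}; NE contributions (18, 4, 4, 0, 10, 0), S = 36.
u_1 = (18 − 18) + 1.86·36 = 66.96.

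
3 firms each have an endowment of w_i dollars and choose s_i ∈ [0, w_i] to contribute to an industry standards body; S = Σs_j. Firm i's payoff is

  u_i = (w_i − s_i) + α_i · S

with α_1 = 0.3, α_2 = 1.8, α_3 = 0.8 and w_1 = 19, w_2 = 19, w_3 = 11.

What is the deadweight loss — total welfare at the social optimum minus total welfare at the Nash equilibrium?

57

∂u_i/∂s_i = α_i − 1, so firm i contributes w_i if α_i > 1, else 0.
α_i > 1 for i ∈ {2}; NE contributions (0, 19, 0), S = 19.
W^NE = Σw_i − S^NE + (Σα_i)·S^NE = 49 + 1.9·19 = 85.1.
Planner: ∂(Σu_j)/∂s_i = Σα_j − 1 = 1.9 > 0, so everyone contributes w_i; S^SO = 49, W^SO = 49 + 1.9·49 = 142.1.
Deadweight loss = 57.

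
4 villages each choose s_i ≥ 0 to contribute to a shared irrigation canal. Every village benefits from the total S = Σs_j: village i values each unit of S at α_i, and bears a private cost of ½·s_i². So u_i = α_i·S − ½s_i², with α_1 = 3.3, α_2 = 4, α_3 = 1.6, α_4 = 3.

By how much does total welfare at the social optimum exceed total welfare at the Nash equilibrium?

160.835

Village i's FOC: ∂u_i/∂s_i = α_i − s_i = 0, so s_i* = α_i.
NE contributions = (3.3, 4, 1.6, 3); S = 11.9.
W^NE = (Σα)·S − ½Σα_i² = 11.9² − ½·38.45 = 122.385.
Planner sets s_i = Σα_j = 11.9 for every i, so S^SO = 4·11.9 = 47.6.
W^SO = (Σα)·S^SO − ½·4·(Σα)² = (4/2)·11.9² = 283.22.
Deadweight loss = W^SO − W^NE = 160.835.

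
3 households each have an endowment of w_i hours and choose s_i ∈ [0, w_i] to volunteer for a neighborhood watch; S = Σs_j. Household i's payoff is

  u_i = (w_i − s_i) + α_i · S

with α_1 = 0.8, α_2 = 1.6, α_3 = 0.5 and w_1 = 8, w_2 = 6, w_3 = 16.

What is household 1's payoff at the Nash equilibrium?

12.8

∂u_i/∂s_i = α_i − 1, so household i contributes w_i if α_i > 1, else 0.
α_i > 1 for i ∈ {2}; NE contributions (0, 6, 0), S = 6.
u_1 = (8 − 0) + 0.8·6 = 12.8.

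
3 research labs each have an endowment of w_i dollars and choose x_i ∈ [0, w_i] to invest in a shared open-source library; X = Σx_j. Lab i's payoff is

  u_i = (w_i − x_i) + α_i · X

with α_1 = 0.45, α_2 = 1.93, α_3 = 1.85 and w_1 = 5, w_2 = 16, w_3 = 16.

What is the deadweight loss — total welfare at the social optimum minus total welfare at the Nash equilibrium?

16.15

∂u_i/∂x_i = α_i − 1, so lab i contributes w_i if α_i > 1, else 0.
α_i > 1 for i ∈ {2, 3}; NE contributions (0, 16, 16), X = 32.
W^NE = Σw_i − X^NE + (Σα_i)·X^NE = 37 + 3.23·32 = 140.36.
Planner: ∂(Σu_j)/∂x_i = Σα_j − 1 = 3.23 > 0, so everyone contributes w_i; X^SO = 37, W^SO = 37 + 3.23·37 = 156.51.
Deadweight loss = 16.15.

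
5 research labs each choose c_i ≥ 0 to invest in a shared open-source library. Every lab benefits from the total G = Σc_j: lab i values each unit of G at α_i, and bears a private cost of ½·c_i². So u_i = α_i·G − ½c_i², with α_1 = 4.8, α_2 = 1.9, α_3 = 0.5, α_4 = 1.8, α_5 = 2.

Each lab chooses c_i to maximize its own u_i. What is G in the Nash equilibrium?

11

Lab i's FOC: ∂u_i/∂c_i = α_i − c_i = 0, so c_i* = α_i.
NE contributions = (4.8, 1.9, 0.5, 1.8, 2); G = 11.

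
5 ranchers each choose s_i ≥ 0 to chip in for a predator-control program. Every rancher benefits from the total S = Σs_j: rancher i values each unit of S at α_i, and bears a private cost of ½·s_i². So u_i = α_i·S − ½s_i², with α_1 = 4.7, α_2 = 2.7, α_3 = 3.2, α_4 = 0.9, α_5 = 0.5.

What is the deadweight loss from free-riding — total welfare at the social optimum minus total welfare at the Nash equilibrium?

Rancher i's FOC: ∂u_i/∂s_i = α_i − s_i = 0, so s_i* = α_i.
NE contributions = (4.7, 2.7, 3.2, 0.9, 0.5); S = 12.
W^NE = (Σα)·S − ½Σα_i² = 12² − ½·40.68 = 123.66.
Planner sets s_i = Σα_j = 12 for every i, so S^SO = 5·12 = 60.
W^SO = (Σα)·S^SO − ½·5·(Σα)² = (5/2)·12² = 360.
Deadweight loss = W^SO − W^NE = 236.34.

236.34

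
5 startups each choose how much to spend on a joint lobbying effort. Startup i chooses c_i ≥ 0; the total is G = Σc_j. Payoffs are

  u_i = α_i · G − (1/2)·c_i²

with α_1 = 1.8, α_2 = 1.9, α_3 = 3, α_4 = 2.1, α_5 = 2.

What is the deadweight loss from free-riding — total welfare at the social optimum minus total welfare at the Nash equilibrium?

Startup i's FOC: ∂u_i/∂c_i = α_i − c_i = 0, so c_i* = α_i.
NE contributions = (1.8, 1.9, 3, 2.1, 2); G = 10.8.
W^NE = (Σα)·G − ½Σα_i² = 10.8² − ½·24.26 = 104.51.
Planner sets c_i = Σα_j = 10.8 for every i, so G^SO = 5·10.8 = 54.
W^SO = (Σα)·G^SO − ½·5·(Σα)² = (5/2)·10.8² = 291.6.
Deadweight loss = W^SO − W^NE = 187.09.

187.09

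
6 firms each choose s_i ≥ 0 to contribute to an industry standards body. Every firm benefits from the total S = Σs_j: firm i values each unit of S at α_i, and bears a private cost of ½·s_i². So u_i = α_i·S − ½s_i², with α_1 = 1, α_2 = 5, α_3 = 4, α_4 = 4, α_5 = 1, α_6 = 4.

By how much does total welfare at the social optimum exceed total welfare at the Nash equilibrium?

759.5

Firm i's FOC: ∂u_i/∂s_i = α_i − s_i = 0, so s_i* = α_i.
NE contributions = (1, 5, 4, 4, 1, 4); S = 19.
W^NE = (Σα)·S − ½Σα_i² = 19² − ½·75 = 323.5.
Planner sets s_i = Σα_j = 19 for every i, so S^SO = 6·19 = 114.
W^SO = (Σα)·S^SO − ½·6·(Σα)² = (6/2)·19² = 1083.
Deadweight loss = W^SO − W^NE = 759.5.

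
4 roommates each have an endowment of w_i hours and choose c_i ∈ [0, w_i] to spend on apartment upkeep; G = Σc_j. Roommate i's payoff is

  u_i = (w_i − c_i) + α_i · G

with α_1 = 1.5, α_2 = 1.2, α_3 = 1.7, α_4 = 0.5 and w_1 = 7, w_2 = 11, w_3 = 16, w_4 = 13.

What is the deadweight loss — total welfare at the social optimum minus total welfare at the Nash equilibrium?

∂u_i/∂c_i = α_i − 1, so roommate i contributes w_i if α_i > 1, else 0.
α_i > 1 for i ∈ {1, 2, 3}; NE contributions (7, 11, 16, 0), G = 34.
W^NE = Σw_i − G^NE + (Σα_i)·G^NE = 47 + 3.9·34 = 179.6.
Planner: ∂(Σu_j)/∂c_i = Σα_j − 1 = 3.9 > 0, so everyone contributes w_i; G^SO = 47, W^SO = 47 + 3.9·47 = 230.3.
Deadweight loss = 50.7.

50.7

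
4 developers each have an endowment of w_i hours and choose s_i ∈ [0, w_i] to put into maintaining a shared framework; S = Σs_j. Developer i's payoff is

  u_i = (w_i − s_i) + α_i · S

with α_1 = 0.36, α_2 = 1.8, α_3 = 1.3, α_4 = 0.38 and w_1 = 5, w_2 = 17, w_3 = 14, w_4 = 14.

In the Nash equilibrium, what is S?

31

∂u_i/∂s_i = α_i − 1, so developer i contributes w_i if α_i > 1, else 0.
α_i > 1 for i ∈ {2, 3}; NE contributions (0, 17, 14, 0), S = 31.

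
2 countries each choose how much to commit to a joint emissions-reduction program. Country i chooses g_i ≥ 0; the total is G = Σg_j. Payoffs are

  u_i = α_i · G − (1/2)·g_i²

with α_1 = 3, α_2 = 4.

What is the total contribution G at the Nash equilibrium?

7

Country i's FOC: ∂u_i/∂g_i = α_i − g_i = 0, so g_i* = α_i.
NE contributions = (3, 4); G = 7.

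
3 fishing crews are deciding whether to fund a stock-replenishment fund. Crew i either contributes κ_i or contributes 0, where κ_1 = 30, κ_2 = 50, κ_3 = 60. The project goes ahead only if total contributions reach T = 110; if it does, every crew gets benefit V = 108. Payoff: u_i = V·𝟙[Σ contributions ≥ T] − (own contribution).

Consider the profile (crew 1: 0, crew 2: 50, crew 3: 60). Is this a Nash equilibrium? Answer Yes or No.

Yes

Total = 110 ≥ 110: provided.
Crew 1 (pledges 0, payoff 108): pledging 30 → total 140, payoff 78. No gain.
Crew 2 (pledges 50, payoff 58): dropping to 0 → total 60, payoff 0. No gain.
Crew 3 (pledges 60, payoff 48): dropping to 0 → total 50, payoff 0. No gain.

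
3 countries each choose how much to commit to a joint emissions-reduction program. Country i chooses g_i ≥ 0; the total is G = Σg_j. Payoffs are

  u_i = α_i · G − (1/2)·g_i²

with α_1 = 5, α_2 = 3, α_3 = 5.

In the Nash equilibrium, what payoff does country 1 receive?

52.5

Country i's FOC: ∂u_i/∂g_i = α_i − g_i = 0, so g_i* = α_i.
NE contributions = (5, 3, 5); G = 13.
u_1 = α_1·G − ½·(g_1)² = 5·13 − ½·5² = 52.5.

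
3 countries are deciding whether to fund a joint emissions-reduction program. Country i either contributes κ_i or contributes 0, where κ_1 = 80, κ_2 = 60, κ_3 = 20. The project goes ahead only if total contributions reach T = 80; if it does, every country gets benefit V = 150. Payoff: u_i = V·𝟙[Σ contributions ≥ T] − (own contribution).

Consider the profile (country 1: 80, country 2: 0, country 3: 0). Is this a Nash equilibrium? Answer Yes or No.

Yes

Total = 80 ≥ 80: provided.
Country 1 (pledges 80, payoff 70): dropping to 0 → total 0, payoff 0. No gain.
Country 2 (pledges 0, payoff 150): pledging 60 → total 140, payoff 90. No gain.
Country 3 (pledges 0, payoff 150): pledging 20 → total 100, payoff 130. No gain.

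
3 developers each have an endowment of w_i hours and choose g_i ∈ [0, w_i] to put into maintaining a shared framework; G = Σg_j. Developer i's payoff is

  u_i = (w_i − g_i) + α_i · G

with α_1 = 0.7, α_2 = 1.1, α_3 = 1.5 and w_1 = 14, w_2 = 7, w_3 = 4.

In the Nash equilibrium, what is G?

∂u_i/∂g_i = α_i − 1, so developer i contributes w_i if α_i > 1, else 0.
α_i > 1 for i ∈ {2, 3}; NE contributions (0, 7, 4), G = 11.

11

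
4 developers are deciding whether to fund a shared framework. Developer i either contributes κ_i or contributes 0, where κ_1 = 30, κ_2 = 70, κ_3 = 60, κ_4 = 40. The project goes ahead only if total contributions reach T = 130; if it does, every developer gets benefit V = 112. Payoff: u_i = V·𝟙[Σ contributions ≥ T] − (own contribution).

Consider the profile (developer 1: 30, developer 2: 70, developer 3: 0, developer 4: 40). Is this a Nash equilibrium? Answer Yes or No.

Yes

Total = 140 ≥ 130: provided.
Developer 1 (pledges 30, payoff 82): dropping to 0 → total 110, payoff 0. No gain.
Developer 2 (pledges 70, payoff 42): dropping to 0 → total 70, payoff 0. No gain.
Developer 3 (pledges 0, payoff 112): pledging 60 → total 200, payoff 52. No gain.
Developer 4 (pledges 40, payoff 72): dropping to 0 → total 100, payoff 0. No gain.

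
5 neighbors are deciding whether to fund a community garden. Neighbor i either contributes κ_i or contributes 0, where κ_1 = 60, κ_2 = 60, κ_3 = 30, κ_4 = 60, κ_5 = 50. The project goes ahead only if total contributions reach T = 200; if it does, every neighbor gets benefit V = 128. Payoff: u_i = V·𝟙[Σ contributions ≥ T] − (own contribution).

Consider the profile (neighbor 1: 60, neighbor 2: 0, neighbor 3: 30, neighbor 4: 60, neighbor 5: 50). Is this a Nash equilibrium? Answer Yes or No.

Total = 200 ≥ 200: provided.
Neighbor 1 (pledges 60, payoff 68): dropping to 0 → total 140, payoff 0. No gain.
Neighbor 2 (pledges 0, payoff 128): pledging 60 → total 260, payoff 68. No gain.
Neighbor 3 (pledges 30, payoff 98): dropping to 0 → total 170, payoff 0. No gain.
Neighbor 4 (pledges 60, payoff 68): dropping to 0 → total 140, payoff 0. No gain.
Neighbor 5 (pledges 50, payoff 78): dropping to 0 → total 150, payoff 0. No gain.

Yes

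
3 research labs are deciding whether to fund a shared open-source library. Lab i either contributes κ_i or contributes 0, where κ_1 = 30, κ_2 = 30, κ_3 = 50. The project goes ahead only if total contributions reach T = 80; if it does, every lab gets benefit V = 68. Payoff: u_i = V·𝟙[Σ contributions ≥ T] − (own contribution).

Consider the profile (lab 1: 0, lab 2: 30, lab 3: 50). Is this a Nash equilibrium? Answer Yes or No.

Total = 80 ≥ 80: provided.
Lab 1 (pledges 0, payoff 68): pledging 30 → total 110, payoff 38. No gain.
Lab 2 (pledges 30, payoff 38): dropping to 0 → total 50, payoff 0. No gain.
Lab 3 (pledges 50, payoff 18): dropping to 0 → total 30, payoff 0. No gain.

Yes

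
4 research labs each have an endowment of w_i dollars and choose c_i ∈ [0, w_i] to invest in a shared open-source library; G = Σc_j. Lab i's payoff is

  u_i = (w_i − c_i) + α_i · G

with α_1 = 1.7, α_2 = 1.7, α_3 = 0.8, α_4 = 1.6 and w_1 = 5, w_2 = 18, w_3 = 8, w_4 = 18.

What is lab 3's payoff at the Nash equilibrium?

40.8

∂u_i/∂c_i = α_i − 1, so lab i contributes w_i if α_i > 1, else 0.
α_i > 1 for i ∈ {1, 2, 4}; NE contributions (5, 18, 0, 18), G = 41.
u_3 = (8 − 0) + 0.8·41 = 40.8.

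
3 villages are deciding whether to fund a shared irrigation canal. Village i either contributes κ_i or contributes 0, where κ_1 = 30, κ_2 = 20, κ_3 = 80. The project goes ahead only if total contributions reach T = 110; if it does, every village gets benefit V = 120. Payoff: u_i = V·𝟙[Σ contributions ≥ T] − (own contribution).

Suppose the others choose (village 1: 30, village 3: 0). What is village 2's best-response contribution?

0

Others' total = 30. Even contributing 20 gives 50 < 110: no benefit either way.
Best response: 0.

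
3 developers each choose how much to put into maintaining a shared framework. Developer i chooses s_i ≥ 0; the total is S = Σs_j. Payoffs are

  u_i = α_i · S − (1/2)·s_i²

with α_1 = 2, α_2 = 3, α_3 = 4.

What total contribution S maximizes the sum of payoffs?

27

Planner FOC: ∂(Σu_j)/∂s_i = (Σα_j) − s_i = 0, so s_i^SO = Σα_j = 9 for every i; S^SO = 27.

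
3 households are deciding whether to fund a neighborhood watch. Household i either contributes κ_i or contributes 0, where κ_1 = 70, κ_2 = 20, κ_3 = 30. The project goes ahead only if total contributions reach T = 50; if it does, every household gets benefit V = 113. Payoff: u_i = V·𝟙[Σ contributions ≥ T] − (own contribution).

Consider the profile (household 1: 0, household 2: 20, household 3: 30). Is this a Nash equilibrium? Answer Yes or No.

Yes

Total = 50 ≥ 50: provided.
Household 1 (pledges 0, payoff 113): pledging 70 → total 120, payoff 43. No gain.
Household 2 (pledges 20, payoff 93): dropping to 0 → total 30, payoff 0. No gain.
Household 3 (pledges 30, payoff 83): dropping to 0 → total 20, payoff 0. No gain.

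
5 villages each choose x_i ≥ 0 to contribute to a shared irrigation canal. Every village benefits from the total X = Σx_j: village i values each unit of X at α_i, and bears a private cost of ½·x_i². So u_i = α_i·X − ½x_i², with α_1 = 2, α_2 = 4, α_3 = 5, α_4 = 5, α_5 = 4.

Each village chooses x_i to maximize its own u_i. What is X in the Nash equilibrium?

20

Village i's FOC: ∂u_i/∂x_i = α_i − x_i = 0, so x_i* = α_i.
NE contributions = (2, 4, 5, 5, 4); X = 20.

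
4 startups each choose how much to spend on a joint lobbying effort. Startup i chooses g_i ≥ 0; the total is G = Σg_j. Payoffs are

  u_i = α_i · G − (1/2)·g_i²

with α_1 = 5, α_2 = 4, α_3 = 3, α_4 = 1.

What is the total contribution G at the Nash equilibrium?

Startup i's FOC: ∂u_i/∂g_i = α_i − g_i = 0, so g_i* = α_i.
NE contributions = (5, 4, 3, 1); G = 13.

13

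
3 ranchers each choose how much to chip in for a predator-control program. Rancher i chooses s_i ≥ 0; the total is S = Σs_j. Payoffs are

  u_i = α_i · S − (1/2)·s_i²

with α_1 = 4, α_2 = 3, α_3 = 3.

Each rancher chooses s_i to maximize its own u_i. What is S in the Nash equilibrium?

Rancher i's FOC: ∂u_i/∂s_i = α_i − s_i = 0, so s_i* = α_i.
NE contributions = (4, 3, 3); S = 10.

10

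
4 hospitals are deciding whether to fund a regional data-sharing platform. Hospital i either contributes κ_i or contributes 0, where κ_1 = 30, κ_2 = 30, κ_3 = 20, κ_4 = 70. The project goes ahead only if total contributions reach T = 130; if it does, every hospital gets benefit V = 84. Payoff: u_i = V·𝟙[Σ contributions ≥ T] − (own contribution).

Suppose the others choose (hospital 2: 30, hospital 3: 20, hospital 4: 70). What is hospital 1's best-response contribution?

30

Others' total = 120. Contributing 30 brings total to 150 ≥ 130: gain V − κ_1 = 54.
Best response: 30.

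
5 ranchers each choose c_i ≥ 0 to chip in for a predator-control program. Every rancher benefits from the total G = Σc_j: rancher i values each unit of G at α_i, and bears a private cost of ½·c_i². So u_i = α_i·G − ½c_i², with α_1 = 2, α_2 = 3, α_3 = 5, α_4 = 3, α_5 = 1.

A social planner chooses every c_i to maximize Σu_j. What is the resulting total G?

Planner FOC: ∂(Σu_j)/∂c_i = (Σα_j) − c_i = 0, so c_i^SO = Σα_j = 14 for every i; G^SO = 70.

70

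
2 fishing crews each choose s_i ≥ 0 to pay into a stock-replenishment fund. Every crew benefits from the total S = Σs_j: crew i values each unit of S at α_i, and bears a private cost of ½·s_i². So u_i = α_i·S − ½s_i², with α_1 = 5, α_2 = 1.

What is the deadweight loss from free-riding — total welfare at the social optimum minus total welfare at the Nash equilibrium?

13

Crew i's FOC: ∂u_i/∂s_i = α_i − s_i = 0, so s_i* = α_i.
NE contributions = (5, 1); S = 6.
W^NE = (Σα)·S − ½Σα_i² = 6² − ½·26 = 23.
Planner sets s_i = Σα_j = 6 for every i, so S^SO = 2·6 = 12.
W^SO = (Σα)·S^SO − ½·2·(Σα)² = (2/2)·6² = 36.
Deadweight loss = W^SO − W^NE = 13.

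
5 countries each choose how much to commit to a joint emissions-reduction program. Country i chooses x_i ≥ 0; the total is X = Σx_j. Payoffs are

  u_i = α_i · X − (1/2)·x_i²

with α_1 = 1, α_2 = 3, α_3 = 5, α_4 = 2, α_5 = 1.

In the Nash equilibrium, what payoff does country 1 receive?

11.5

Country i's FOC: ∂u_i/∂x_i = α_i − x_i = 0, so x_i* = α_i.
NE contributions = (1, 3, 5, 2, 1); X = 12.
u_1 = α_1·X − ½·(x_1)² = 1·12 − ½·1² = 11.5.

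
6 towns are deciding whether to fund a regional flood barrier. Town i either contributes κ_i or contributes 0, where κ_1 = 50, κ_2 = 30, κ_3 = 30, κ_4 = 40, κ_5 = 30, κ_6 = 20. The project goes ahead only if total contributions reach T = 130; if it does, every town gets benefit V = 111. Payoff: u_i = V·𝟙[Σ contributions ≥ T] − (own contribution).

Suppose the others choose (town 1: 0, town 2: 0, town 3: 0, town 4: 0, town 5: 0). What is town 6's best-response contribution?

0

Others' total = 0. Even contributing 20 gives 20 < 130: no benefit either way.
Best response: 0.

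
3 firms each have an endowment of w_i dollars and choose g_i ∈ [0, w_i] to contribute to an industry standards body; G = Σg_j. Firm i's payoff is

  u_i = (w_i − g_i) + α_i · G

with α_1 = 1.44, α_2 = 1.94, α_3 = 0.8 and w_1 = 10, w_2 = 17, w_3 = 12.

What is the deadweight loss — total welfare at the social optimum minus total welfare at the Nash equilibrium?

∂u_i/∂g_i = α_i − 1, so firm i contributes w_i if α_i > 1, else 0.
α_i > 1 for i ∈ {1, 2}; NE contributions (10, 17, 0), G = 27.
W^NE = Σw_i − G^NE + (Σα_i)·G^NE = 39 + 3.18·27 = 124.86.
Planner: ∂(Σu_j)/∂g_i = Σα_j − 1 = 3.18 > 0, so everyone contributes w_i; G^SO = 39, W^SO = 39 + 3.18·39 = 163.02.
Deadweight loss = 38.16.

38.16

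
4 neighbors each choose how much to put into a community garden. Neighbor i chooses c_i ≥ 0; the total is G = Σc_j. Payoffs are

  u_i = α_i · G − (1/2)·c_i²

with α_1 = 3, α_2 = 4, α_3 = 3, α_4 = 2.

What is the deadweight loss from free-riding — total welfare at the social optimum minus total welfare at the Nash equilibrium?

163

Neighbor i's FOC: ∂u_i/∂c_i = α_i − c_i = 0, so c_i* = α_i.
NE contributions = (3, 4, 3, 2); G = 12.
W^NE = (Σα)·G − ½Σα_i² = 12² − ½·38 = 125.
Planner sets c_i = Σα_j = 12 for every i, so G^SO = 4·12 = 48.
W^SO = (Σα)·G^SO − ½·4·(Σα)² = (4/2)·12² = 288.
Deadweight loss = W^SO − W^NE = 163.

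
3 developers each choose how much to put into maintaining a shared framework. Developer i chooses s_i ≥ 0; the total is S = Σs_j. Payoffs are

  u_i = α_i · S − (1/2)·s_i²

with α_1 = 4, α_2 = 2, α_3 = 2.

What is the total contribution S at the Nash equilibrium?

Developer i's FOC: ∂u_i/∂s_i = α_i − s_i = 0, so s_i* = α_i.
NE contributions = (4, 2, 2); S = 8.

8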